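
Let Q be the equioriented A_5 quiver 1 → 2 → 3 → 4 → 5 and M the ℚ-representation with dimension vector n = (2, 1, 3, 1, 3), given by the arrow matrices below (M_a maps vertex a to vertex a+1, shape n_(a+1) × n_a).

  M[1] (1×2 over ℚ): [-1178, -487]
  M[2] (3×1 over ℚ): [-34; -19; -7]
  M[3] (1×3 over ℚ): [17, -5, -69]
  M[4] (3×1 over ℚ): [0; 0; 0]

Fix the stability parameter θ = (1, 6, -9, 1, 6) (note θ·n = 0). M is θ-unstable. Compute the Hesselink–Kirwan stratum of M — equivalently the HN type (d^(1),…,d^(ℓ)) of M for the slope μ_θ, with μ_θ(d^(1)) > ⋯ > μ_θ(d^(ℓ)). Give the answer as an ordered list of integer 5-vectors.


Via rank(M_{q-1}∘⋯∘M_p): M ≅ I[1,1], I[1,3], I[3,3], I[3,4], I[5,5]^3.
μ_θ-semistable layers: μ^(1)=6; μ^(2)=1; μ^(3)=-2/3; μ^(4)=-9

((0, 0, 0, 0, 3); (1, 0, 0, 1, 0); (1, 1, 1, 0, 0); (0, 0, 2, 0, 0))


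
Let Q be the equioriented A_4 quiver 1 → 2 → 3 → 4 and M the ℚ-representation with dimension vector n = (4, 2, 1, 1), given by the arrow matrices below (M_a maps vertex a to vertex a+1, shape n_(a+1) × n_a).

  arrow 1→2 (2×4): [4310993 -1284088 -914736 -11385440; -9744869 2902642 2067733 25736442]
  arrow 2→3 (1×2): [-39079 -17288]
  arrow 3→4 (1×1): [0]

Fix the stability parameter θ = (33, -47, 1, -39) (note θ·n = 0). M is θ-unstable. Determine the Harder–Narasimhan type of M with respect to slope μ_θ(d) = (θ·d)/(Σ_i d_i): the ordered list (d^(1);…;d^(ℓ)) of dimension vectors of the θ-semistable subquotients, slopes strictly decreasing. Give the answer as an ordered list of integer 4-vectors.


Via rank(M_{q-1}∘⋯∘M_p): M ≅ I[1,1]^2, I[1,2], I[1,3], I[4,4].
μ_θ-semistable layers: μ^(1)=33; μ^(2)=1; μ^(3)=-7; μ^(4)=-39

((2, 0, 0, 0); (0, 0, 1, 0); (2, 2, 0, 0); (0, 0, 0, 1))


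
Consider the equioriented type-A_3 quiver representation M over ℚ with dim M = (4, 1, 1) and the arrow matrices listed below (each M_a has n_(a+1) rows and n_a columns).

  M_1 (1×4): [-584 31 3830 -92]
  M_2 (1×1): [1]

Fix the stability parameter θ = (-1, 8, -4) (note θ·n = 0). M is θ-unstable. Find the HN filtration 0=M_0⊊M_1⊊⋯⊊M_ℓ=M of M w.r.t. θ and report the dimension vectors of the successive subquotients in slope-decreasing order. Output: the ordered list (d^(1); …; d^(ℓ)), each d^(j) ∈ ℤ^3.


Via rank(M_{q-1}∘⋯∘M_p): M ≅ I[1,1]^3, I[1,3].
μ_θ-semistable layers: μ^(1)=2; μ^(2)=-1

((0, 1, 1); (4, 0, 0))


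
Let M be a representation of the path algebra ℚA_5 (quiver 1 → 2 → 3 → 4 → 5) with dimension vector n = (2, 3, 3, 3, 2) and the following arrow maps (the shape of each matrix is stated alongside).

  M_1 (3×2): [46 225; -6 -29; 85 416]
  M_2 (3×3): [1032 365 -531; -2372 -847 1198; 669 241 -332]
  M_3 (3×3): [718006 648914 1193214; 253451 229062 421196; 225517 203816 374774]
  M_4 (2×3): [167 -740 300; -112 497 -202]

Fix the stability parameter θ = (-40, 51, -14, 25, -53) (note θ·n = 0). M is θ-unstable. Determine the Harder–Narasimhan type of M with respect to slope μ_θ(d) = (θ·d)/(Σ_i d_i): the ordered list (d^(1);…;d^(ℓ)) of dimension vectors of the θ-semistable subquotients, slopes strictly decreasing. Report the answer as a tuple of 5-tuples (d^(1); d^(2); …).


Barcode: M ≅ I[1,5]^2, I[2,4]. HN layers by μ_θ (4 steps, strictly decreasing):
  μ^(1)=25; μ^(2)=37/2; μ^(3)=9/4; μ^(4)=-40

((0, 0, 0, 1, 0); (0, 1, 1, 0, 0); (0, 2, 2, 2, 2); (2, 0, 0, 0, 0))


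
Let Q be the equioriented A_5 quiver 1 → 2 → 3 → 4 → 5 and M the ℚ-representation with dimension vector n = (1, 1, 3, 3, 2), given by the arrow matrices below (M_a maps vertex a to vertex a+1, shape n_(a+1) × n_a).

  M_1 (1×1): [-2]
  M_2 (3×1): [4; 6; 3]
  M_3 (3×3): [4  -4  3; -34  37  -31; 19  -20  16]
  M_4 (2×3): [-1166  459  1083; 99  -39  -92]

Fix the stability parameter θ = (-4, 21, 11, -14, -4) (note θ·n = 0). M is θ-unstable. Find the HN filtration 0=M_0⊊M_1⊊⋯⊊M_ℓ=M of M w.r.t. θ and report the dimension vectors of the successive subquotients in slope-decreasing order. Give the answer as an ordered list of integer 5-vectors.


Via rank(M_{q-1}∘⋯∘M_p): M ≅ I[1,5], I[3,4], I[3,5].
μ_θ-semistable layers: μ^(1)=7/2; μ^(2)=-3/2; μ^(3)=-7/3; μ^(4)=-4

((0, 1, 1, 1, 1); (0, 0, 1, 1, 0); (0, 0, 1, 1, 1); (1, 0, 0, 0, 0))


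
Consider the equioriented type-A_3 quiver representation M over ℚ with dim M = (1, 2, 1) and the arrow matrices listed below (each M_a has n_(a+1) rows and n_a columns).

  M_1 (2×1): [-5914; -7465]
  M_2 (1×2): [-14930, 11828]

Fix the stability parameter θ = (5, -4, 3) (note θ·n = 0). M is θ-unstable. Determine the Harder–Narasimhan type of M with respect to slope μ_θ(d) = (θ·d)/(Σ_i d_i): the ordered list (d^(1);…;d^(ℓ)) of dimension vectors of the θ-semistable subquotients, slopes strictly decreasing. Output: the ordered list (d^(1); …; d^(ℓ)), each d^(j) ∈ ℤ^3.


Barcode: M ≅ I[1,2], I[2,3]. HN layers by μ_θ (3 steps, strictly decreasing):
  μ^(1)=3; μ^(2)=1/2; μ^(3)=-4

((0, 0, 1); (1, 1, 0); (0, 1, 0))


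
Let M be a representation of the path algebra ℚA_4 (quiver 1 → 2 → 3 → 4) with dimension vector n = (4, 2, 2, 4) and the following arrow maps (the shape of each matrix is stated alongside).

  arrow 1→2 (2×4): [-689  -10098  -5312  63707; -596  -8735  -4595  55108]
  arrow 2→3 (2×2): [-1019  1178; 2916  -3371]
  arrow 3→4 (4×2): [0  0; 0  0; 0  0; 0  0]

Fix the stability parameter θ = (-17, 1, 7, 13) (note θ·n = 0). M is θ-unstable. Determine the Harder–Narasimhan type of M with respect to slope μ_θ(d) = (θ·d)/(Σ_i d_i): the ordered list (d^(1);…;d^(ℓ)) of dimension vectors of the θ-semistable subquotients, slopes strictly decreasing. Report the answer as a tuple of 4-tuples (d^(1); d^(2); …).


Barcode: M ≅ I[1,1]^2, I[1,3]^2, I[4,4]^4. HN layers by μ_θ (4 steps, strictly decreasing):
  μ^(1)=13; μ^(2)=7; μ^(3)=1; μ^(4)=-17

((0, 0, 0, 4); (0, 0, 2, 0); (0, 2, 0, 0); (4, 0, 0, 0))


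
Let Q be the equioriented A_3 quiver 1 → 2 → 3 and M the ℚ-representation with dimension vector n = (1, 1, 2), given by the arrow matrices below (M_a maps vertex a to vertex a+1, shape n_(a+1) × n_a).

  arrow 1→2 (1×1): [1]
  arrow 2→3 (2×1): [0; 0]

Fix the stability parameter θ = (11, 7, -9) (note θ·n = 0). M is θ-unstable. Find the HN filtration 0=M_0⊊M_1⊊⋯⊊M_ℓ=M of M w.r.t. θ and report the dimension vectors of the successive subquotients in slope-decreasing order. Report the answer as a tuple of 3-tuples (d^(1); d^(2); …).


Barcode: M ≅ I[1,2], I[3,3]^2. HN layers by μ_θ (2 steps, strictly decreasing):
  μ^(1)=9; μ^(2)=-9

((1, 1, 0); (0, 0, 2))


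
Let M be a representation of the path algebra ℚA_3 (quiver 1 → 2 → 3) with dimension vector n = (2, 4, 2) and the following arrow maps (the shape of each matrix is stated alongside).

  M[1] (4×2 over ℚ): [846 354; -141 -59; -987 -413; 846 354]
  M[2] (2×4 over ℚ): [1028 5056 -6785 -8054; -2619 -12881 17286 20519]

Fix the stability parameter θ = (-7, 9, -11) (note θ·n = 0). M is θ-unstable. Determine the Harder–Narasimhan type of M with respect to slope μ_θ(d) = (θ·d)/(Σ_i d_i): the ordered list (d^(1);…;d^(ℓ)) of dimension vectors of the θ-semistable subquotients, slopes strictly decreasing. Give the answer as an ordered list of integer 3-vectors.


Via rank(M_{q-1}∘⋯∘M_p): M ≅ I[1,1], I[1,3], I[2,2]^2, I[2,3].
μ_θ-semistable layers: μ^(1)=9; μ^(2)=-1; μ^(3)=-7

((0, 2, 0); (0, 2, 2); (2, 0, 0))


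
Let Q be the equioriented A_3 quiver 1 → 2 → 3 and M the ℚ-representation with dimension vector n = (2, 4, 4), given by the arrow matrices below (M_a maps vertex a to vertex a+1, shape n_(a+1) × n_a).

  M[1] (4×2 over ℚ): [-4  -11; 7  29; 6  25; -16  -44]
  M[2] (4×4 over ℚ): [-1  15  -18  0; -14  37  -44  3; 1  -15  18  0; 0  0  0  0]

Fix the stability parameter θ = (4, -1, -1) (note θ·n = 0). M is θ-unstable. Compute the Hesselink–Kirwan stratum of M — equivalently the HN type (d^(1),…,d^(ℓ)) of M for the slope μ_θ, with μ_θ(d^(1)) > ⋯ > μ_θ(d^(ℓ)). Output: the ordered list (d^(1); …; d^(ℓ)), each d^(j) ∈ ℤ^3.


Barcode: M ≅ I[1,3]^2, I[2,2]^2, I[3,3]^2. HN layers by μ_θ (2 steps, strictly decreasing):
  μ^(1)=2/3; μ^(2)=-1

((2, 2, 2); (0, 2, 2))


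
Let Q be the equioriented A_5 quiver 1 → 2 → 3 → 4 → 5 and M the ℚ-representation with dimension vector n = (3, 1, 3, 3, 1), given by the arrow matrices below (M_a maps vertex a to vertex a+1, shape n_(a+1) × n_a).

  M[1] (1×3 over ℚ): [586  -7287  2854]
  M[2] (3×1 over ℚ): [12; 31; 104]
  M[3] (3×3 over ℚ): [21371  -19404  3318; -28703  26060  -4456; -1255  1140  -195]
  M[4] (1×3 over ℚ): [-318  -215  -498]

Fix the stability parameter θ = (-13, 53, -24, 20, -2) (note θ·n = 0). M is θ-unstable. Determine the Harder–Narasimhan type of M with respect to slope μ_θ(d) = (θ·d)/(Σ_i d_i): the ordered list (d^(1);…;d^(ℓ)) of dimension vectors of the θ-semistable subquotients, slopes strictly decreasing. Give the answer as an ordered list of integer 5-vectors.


Barcode: M ≅ I[1,1]^2, I[1,3], I[3,4], I[3,5], I[4,4]. HN layers by μ_θ (5 steps, strictly decreasing):
  μ^(1)=20; μ^(2)=29/2; μ^(3)=9; μ^(4)=-13; μ^(5)=-24

((0, 0, 0, 2, 0); (0, 1, 1, 0, 0); (0, 0, 0, 1, 1); (3, 0, 0, 0, 0); (0, 0, 2, 0, 0))


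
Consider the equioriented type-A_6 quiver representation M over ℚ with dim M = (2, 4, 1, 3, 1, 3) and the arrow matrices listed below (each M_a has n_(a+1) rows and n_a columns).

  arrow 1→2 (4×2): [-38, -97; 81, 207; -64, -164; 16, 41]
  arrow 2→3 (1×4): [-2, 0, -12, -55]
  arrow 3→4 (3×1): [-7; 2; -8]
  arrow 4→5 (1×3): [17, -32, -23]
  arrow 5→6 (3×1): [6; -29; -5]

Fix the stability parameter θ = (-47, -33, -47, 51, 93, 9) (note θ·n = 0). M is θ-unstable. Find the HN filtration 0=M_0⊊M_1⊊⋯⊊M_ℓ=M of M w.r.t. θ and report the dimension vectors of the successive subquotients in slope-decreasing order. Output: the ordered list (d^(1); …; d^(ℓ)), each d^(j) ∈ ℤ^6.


Barcode: M ≅ I[1,2], I[1,6], I[2,2]^2, I[4,4]^2, I[6,6]^2. HN layers by μ_θ (5 steps, strictly decreasing):
  μ^(1)=51; μ^(2)=9; μ^(3)=-33; μ^(4)=-40; μ^(5)=-47

((0, 0, 0, 3, 1, 1); (0, 0, 0, 0, 0, 2); (0, 3, 0, 0, 0, 0); (0, 1, 1, 0, 0, 0); (2, 0, 0, 0, 0, 0))


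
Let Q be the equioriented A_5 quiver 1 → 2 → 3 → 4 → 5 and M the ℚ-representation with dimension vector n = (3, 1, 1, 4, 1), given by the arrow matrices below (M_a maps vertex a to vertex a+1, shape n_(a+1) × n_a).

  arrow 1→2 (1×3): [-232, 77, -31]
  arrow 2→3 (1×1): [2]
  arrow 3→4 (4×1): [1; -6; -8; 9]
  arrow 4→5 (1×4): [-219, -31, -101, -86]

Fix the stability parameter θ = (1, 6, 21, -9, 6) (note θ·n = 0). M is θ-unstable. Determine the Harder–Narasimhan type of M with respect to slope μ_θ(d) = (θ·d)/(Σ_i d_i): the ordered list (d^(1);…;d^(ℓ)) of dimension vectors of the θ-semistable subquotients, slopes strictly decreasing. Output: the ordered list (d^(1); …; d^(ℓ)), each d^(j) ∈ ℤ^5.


Via rank(M_{q-1}∘⋯∘M_p): M ≅ I[1,1]^2, I[1,5], I[4,4]^3.
μ_θ-semistable layers: μ^(1)=6; μ^(2)=1; μ^(3)=-9

((0, 1, 1, 1, 1); (3, 0, 0, 0, 0); (0, 0, 0, 3, 0))


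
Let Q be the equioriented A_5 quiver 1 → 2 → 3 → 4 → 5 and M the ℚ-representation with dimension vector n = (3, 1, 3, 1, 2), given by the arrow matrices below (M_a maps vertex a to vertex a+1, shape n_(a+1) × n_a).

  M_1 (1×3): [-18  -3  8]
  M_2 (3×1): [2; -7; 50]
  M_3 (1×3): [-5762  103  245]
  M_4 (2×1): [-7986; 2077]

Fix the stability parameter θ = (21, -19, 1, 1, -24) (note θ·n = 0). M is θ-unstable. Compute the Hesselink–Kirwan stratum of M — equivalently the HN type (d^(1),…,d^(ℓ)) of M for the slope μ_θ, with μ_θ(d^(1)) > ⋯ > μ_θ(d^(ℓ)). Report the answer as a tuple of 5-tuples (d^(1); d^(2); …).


Interval decomposition of M: I[1,1]^2, I[1,5], I[3,3]^2, I[5,5].
HN type (ℓ=4): μ^(1)=21; μ^(2)=1; μ^(3)=-4; μ^(4)=-24

((2, 0, 0, 0, 0); (0, 0, 2, 0, 0); (1, 1, 1, 1, 1); (0, 0, 0, 0, 1))


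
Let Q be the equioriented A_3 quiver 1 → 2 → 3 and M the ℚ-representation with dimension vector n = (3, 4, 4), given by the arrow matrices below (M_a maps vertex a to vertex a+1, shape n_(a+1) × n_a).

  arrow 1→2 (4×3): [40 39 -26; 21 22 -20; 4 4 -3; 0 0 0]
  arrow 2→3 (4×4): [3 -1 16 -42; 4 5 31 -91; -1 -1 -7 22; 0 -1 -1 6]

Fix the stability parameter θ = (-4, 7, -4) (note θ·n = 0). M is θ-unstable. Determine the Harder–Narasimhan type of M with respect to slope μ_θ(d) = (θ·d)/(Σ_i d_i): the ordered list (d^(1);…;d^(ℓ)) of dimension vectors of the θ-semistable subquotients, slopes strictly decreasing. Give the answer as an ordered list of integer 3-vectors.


Barcode: M ≅ I[1,3]^3, I[2,3]. HN layers by μ_θ (2 steps, strictly decreasing):
  μ^(1)=3/2; μ^(2)=-4

((0, 4, 4); (3, 0, 0))


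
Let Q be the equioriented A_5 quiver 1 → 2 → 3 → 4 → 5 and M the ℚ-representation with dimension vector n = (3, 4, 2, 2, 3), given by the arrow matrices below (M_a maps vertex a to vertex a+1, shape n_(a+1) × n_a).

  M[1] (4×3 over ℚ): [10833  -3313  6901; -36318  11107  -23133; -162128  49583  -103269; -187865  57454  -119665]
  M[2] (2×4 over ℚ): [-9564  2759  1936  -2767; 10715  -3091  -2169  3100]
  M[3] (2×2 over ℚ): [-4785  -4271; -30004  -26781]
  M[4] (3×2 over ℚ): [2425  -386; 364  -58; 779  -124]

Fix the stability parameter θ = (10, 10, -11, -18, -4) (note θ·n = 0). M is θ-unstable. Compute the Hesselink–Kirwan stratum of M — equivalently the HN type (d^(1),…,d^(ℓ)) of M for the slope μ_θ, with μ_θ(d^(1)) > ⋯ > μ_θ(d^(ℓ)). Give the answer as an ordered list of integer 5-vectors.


Via rank(M_{q-1}∘⋯∘M_p): M ≅ I[1,2], I[1,5]^2, I[2,2], I[5,5].
μ_θ-semistable layers: μ^(1)=10; μ^(2)=-13/5; μ^(3)=-4

((1, 2, 0, 0, 0); (2, 2, 2, 2, 2); (0, 0, 0, 0, 1))


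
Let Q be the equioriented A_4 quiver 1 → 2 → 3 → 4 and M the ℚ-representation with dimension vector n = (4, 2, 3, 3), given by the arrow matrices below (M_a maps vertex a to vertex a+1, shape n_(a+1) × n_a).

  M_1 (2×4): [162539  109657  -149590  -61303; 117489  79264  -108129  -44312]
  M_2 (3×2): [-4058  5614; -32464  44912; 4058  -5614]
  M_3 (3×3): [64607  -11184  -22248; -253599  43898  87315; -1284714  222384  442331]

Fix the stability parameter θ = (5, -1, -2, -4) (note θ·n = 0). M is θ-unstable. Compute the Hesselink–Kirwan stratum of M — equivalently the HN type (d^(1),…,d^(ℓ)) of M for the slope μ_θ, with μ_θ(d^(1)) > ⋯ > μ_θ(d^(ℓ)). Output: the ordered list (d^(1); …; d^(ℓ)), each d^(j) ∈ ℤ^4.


Barcode: M ≅ I[1,1]^2, I[1,2], I[1,4], I[3,4]^2. HN layers by μ_θ (4 steps, strictly decreasing):
  μ^(1)=5; μ^(2)=2; μ^(3)=-1/2; μ^(4)=-3

((2, 0, 0, 0); (1, 1, 0, 0); (1, 1, 1, 1); (0, 0, 2, 2))


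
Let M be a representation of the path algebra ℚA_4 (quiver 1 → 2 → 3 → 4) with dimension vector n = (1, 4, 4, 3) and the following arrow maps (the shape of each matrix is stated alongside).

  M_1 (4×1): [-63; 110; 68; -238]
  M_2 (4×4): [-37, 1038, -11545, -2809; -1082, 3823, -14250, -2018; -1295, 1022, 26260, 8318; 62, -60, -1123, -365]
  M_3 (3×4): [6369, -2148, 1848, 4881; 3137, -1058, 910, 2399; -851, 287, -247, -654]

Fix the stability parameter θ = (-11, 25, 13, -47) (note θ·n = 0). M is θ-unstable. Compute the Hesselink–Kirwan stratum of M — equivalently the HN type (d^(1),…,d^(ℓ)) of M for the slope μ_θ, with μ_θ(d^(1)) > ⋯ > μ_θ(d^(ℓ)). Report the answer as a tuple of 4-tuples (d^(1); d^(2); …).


Via rank(M_{q-1}∘⋯∘M_p): M ≅ I[1,4], I[2,3]^2, I[2,4], I[4,4].
μ_θ-semistable layers: μ^(1)=19; μ^(2)=-3; μ^(3)=-11; μ^(4)=-47

((0, 2, 2, 0); (0, 2, 2, 2); (1, 0, 0, 0); (0, 0, 0, 1))


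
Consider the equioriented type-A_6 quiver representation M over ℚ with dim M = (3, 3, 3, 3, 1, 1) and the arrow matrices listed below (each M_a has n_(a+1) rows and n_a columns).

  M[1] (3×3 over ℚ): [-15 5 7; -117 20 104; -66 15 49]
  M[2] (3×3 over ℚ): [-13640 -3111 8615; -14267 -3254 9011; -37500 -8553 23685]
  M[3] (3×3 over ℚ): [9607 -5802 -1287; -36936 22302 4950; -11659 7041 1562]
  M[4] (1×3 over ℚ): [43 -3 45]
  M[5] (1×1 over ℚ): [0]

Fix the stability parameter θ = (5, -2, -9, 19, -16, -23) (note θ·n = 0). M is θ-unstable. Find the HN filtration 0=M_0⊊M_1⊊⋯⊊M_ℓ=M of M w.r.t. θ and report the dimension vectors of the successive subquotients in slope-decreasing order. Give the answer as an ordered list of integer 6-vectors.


Via rank(M_{q-1}∘⋯∘M_p): M ≅ I[1,1], I[1,3], I[1,5], I[2,2], I[3,4], I[4,4], I[6,6].
μ_θ-semistable layers: μ^(1)=19; μ^(2)=5; μ^(3)=3/2; μ^(4)=-2; μ^(5)=-9; μ^(6)=-23

((0, 0, 0, 2, 0, 0); (1, 0, 0, 0, 0, 0); (0, 0, 0, 1, 1, 0); (2, 3, 2, 0, 0, 0); (0, 0, 1, 0, 0, 0); (0, 0, 0, 0, 0, 1))


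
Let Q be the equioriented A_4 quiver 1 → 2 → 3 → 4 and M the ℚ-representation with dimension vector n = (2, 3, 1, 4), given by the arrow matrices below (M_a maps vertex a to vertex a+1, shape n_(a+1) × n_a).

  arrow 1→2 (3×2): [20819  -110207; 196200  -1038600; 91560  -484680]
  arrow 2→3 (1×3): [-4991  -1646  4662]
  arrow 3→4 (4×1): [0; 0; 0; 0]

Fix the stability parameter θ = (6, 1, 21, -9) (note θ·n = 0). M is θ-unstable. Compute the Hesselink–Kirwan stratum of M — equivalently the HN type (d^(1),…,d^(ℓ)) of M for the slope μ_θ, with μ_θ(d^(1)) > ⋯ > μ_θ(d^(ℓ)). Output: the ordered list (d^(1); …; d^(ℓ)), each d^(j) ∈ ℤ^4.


Interval decomposition of M: I[1,1], I[1,3], I[2,2]^2, I[4,4]^4.
HN type (ℓ=5): μ^(1)=21; μ^(2)=6; μ^(3)=7/2; μ^(4)=1; μ^(5)=-9

((0, 0, 1, 0); (1, 0, 0, 0); (1, 1, 0, 0); (0, 2, 0, 0); (0, 0, 0, 4))


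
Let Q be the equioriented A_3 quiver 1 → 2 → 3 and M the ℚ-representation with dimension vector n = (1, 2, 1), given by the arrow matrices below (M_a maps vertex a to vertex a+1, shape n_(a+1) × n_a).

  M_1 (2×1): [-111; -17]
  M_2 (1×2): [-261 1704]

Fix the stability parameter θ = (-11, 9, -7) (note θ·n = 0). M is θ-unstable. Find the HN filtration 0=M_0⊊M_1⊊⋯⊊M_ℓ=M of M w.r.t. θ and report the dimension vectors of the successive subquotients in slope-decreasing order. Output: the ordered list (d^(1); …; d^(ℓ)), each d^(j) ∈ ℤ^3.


Via rank(M_{q-1}∘⋯∘M_p): M ≅ I[1,3], I[2,2].
μ_θ-semistable layers: μ^(1)=9; μ^(2)=1; μ^(3)=-11

((0, 1, 0); (0, 1, 1); (1, 0, 0))


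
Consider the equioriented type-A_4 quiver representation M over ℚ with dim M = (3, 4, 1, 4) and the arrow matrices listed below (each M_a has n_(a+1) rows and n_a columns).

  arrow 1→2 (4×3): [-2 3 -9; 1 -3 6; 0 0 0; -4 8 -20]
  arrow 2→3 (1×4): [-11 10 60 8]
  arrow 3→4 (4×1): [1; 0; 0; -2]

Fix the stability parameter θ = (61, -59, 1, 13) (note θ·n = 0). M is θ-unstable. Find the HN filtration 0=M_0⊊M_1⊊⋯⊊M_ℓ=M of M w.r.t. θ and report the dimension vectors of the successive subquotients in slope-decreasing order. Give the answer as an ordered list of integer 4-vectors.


Barcode: M ≅ I[1,1], I[1,2], I[1,4], I[2,2]^2, I[4,4]^3. HN layers by μ_θ (4 steps, strictly decreasing):
  μ^(1)=61; μ^(2)=13; μ^(3)=1; μ^(4)=-59

((1, 0, 0, 0); (0, 0, 0, 4); (2, 2, 1, 0); (0, 2, 0, 0))


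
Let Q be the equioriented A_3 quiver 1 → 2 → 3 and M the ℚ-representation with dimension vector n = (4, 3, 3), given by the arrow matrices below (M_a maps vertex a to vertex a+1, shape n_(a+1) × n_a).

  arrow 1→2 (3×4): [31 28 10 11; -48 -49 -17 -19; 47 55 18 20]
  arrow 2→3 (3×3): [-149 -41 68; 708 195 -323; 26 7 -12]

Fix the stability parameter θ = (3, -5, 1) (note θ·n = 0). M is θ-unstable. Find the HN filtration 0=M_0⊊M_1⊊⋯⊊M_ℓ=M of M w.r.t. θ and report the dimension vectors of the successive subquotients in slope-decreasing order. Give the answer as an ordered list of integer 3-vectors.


Barcode: M ≅ I[1,1], I[1,3]^3. HN layers by μ_θ (3 steps, strictly decreasing):
  μ^(1)=3; μ^(2)=1; μ^(3)=-1

((1, 0, 0); (0, 0, 3); (3, 3, 0))


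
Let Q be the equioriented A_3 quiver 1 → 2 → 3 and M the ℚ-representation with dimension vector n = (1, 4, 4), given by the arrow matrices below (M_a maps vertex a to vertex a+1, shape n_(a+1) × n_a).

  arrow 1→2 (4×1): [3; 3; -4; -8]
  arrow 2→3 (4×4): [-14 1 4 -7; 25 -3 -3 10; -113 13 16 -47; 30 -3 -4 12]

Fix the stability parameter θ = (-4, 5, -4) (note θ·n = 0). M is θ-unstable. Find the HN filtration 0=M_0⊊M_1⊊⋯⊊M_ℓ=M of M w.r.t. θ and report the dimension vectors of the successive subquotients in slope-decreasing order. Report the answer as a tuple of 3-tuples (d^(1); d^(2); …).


Interval decomposition of M: I[1,3], I[2,3]^3.
HN type (ℓ=2): μ^(1)=1/2; μ^(2)=-4

((0, 4, 4); (1, 0, 0))


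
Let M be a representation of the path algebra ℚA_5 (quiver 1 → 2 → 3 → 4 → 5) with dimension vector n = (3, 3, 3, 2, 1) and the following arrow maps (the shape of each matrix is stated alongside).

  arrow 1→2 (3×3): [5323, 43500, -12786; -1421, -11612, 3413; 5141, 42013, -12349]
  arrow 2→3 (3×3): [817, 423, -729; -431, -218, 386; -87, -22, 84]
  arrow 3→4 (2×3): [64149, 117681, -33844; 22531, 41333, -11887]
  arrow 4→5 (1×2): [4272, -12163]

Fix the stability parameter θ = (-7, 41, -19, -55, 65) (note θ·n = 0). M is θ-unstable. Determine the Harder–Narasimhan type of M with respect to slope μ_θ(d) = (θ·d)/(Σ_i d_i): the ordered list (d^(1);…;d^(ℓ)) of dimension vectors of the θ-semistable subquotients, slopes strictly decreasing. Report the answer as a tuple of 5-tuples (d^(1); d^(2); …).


Interval decomposition of M: I[1,3], I[1,4], I[1,5].
HN type (ℓ=4): μ^(1)=65; μ^(2)=11; μ^(3)=-7; μ^(4)=-10

((0, 0, 0, 0, 1); (0, 1, 1, 0, 0); (1, 0, 0, 0, 0); (2, 2, 2, 2, 0))


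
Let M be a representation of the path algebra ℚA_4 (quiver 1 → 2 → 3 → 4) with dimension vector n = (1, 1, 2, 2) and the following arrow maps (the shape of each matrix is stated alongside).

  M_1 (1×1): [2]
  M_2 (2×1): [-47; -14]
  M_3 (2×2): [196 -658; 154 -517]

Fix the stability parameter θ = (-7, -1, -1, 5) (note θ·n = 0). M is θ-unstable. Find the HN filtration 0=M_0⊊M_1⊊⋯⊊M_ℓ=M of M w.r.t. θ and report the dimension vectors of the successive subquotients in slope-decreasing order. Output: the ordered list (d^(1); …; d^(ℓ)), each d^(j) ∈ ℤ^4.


Barcode: M ≅ I[1,3], I[3,4], I[4,4]. HN layers by μ_θ (3 steps, strictly decreasing):
  μ^(1)=5; μ^(2)=-1; μ^(3)=-7

((0, 0, 0, 2); (0, 1, 2, 0); (1, 0, 0, 0))


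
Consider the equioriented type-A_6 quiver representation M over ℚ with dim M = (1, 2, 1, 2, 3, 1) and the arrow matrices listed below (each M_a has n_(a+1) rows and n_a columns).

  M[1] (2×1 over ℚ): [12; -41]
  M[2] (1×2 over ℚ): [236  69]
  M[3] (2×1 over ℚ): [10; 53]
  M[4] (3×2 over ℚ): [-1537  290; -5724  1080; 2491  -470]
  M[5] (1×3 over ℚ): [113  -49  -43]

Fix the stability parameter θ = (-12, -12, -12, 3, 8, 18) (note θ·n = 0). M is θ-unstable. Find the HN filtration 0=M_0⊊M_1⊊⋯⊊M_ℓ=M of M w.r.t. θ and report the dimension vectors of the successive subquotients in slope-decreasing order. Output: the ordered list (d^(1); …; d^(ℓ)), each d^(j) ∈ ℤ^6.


Barcode: M ≅ I[1,4], I[2,2], I[4,6], I[5,5]^2. HN layers by μ_θ (4 steps, strictly decreasing):
  μ^(1)=18; μ^(2)=8; μ^(3)=3; μ^(4)=-12

((0, 0, 0, 0, 0, 1); (0, 0, 0, 0, 3, 0); (0, 0, 0, 2, 0, 0); (1, 2, 1, 0, 0, 0))


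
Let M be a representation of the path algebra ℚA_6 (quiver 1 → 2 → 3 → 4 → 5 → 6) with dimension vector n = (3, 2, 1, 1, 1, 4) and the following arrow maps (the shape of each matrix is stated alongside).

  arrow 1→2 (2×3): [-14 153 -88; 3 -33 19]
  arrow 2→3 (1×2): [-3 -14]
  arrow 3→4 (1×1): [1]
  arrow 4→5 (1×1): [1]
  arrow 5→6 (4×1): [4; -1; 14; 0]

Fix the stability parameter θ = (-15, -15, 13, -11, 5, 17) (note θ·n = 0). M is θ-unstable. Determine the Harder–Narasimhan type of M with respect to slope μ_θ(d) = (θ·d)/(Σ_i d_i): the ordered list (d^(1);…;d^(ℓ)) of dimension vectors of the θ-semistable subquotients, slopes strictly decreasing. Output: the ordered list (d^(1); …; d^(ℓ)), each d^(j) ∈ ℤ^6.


Interval decomposition of M: I[1,1], I[1,2], I[1,6], I[6,6]^3.
HN type (ℓ=4): μ^(1)=17; μ^(2)=5; μ^(3)=1; μ^(4)=-15

((0, 0, 0, 0, 0, 4); (0, 0, 0, 0, 1, 0); (0, 0, 1, 1, 0, 0); (3, 2, 0, 0, 0, 0))


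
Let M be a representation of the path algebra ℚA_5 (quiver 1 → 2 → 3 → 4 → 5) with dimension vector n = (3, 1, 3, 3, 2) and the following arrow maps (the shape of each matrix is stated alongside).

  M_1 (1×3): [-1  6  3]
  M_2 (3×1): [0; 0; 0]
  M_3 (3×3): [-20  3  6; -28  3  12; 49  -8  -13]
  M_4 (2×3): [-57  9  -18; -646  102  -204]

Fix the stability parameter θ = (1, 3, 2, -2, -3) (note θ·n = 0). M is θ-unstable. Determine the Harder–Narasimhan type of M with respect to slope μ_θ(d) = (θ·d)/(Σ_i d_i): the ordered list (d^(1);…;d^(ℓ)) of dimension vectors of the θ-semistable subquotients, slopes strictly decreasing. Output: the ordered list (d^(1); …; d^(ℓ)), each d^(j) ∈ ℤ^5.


Barcode: M ≅ I[1,1]^2, I[1,2], I[3,4]^2, I[3,5], I[5,5]. HN layers by μ_θ (5 steps, strictly decreasing):
  μ^(1)=3; μ^(2)=1; μ^(3)=0; μ^(4)=-1; μ^(5)=-3

((0, 1, 0, 0, 0); (3, 0, 0, 0, 0); (0, 0, 2, 2, 0); (0, 0, 1, 1, 1); (0, 0, 0, 0, 1))


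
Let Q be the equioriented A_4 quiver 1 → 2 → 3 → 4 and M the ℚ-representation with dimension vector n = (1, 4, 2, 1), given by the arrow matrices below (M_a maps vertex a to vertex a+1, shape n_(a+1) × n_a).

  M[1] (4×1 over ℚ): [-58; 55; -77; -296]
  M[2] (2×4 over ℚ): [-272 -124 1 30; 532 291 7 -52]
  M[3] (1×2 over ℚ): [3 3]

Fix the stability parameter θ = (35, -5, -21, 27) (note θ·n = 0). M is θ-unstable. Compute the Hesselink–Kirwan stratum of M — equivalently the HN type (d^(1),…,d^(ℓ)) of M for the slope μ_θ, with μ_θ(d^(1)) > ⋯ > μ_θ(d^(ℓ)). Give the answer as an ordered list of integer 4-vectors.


Interval decomposition of M: I[1,4], I[2,2]^2, I[2,3].
HN type (ℓ=4): μ^(1)=27; μ^(2)=3; μ^(3)=-5; μ^(4)=-13

((0, 0, 0, 1); (1, 1, 1, 0); (0, 2, 0, 0); (0, 1, 1, 0))


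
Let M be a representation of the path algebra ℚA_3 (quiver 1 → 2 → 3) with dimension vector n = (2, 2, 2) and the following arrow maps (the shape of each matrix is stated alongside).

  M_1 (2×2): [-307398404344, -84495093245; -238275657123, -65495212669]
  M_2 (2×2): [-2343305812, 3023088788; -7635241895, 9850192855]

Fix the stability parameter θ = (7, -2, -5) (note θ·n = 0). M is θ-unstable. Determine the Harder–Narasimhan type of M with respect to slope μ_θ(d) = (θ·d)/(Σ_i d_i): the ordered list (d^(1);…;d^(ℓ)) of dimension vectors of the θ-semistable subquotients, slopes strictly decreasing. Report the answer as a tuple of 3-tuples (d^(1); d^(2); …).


Barcode: M ≅ I[1,2], I[1,3], I[3,3]. HN layers by μ_θ (3 steps, strictly decreasing):
  μ^(1)=5/2; μ^(2)=0; μ^(3)=-5

((1, 1, 0); (1, 1, 1); (0, 0, 1))


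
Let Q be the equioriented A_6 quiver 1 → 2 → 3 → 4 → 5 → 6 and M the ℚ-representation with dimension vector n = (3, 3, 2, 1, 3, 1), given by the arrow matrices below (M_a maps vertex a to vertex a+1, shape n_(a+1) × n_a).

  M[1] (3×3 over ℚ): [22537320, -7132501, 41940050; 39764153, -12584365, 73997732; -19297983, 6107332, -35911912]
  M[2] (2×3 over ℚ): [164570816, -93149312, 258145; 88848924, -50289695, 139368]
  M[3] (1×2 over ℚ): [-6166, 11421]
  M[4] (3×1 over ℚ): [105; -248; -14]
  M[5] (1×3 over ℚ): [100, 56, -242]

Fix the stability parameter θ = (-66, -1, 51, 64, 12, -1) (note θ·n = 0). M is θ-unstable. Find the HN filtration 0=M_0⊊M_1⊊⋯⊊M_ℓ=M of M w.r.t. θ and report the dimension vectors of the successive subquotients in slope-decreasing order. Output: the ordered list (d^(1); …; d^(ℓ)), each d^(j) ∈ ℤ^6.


Barcode: M ≅ I[1,2], I[1,3], I[1,5], I[5,5], I[5,6]. HN layers by μ_θ (6 steps, strictly decreasing):
  μ^(1)=51; μ^(2)=127/3; μ^(3)=12; μ^(4)=11/2; μ^(5)=-1; μ^(6)=-66

((0, 0, 1, 0, 0, 0); (0, 0, 1, 1, 1, 0); (0, 0, 0, 0, 1, 0); (0, 0, 0, 0, 1, 1); (0, 3, 0, 0, 0, 0); (3, 0, 0, 0, 0, 0))


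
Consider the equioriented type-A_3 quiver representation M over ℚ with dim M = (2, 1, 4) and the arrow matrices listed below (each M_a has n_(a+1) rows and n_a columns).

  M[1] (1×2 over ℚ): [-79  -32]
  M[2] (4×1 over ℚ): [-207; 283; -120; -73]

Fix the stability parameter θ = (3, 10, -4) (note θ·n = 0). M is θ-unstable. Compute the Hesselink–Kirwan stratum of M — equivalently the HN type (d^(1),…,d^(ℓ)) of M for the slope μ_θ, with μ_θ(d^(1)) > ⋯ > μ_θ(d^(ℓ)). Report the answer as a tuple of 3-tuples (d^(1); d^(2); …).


Via rank(M_{q-1}∘⋯∘M_p): M ≅ I[1,1], I[1,3], I[3,3]^3.
μ_θ-semistable layers: μ^(1)=3; μ^(2)=-4

((2, 1, 1); (0, 0, 3))


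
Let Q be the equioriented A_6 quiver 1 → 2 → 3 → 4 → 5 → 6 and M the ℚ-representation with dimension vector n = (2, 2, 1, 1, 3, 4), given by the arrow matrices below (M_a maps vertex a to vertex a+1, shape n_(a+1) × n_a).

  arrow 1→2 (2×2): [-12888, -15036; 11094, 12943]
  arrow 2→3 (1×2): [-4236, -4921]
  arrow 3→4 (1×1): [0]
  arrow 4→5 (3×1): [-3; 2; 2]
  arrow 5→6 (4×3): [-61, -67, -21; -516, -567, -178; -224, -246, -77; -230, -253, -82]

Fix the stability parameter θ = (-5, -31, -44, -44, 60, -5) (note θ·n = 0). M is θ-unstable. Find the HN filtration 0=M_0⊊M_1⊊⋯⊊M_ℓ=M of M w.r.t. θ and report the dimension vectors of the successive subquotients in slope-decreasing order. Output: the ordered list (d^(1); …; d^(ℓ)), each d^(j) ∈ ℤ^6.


Interval decomposition of M: I[1,1], I[1,3], I[2,2], I[4,6], I[5,6]^2, I[6,6].
HN type (ℓ=5): μ^(1)=55/2; μ^(2)=-5; μ^(3)=-80/3; μ^(4)=-31; μ^(5)=-44

((0, 0, 0, 0, 3, 3); (1, 0, 0, 0, 0, 1); (1, 1, 1, 0, 0, 0); (0, 1, 0, 0, 0, 0); (0, 0, 0, 1, 0, 0))


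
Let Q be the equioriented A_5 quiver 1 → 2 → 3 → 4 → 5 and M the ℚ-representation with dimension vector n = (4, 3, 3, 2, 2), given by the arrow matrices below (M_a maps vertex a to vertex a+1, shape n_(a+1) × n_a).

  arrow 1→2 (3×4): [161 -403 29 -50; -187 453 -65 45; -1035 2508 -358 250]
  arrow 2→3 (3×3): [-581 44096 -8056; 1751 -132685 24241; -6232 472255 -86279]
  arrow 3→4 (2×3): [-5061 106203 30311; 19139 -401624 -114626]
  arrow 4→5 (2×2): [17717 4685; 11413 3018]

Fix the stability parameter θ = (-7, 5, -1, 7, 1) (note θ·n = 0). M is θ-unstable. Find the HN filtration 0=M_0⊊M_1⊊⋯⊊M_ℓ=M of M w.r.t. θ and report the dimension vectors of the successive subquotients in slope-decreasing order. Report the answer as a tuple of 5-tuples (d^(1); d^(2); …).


Barcode: M ≅ I[1,1], I[1,3], I[1,5]^2. HN layers by μ_θ (3 steps, strictly decreasing):
  μ^(1)=4; μ^(2)=2; μ^(3)=-7

((0, 0, 0, 2, 2); (0, 3, 3, 0, 0); (4, 0, 0, 0, 0))


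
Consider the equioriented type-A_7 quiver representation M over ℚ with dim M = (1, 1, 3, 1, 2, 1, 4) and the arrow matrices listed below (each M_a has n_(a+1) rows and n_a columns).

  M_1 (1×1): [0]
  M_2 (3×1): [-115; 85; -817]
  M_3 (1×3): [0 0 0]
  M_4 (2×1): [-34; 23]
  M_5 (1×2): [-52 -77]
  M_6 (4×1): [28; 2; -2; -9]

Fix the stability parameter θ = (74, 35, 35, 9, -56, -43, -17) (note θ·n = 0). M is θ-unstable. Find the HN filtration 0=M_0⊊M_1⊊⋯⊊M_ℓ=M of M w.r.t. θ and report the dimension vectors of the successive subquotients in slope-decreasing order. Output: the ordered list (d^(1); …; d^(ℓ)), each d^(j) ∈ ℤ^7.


Via rank(M_{q-1}∘⋯∘M_p): M ≅ I[1,1], I[2,3], I[3,3]^2, I[4,7], I[5,5], I[7,7]^3.
μ_θ-semistable layers: μ^(1)=74; μ^(2)=35; μ^(3)=-17; μ^(4)=-30; μ^(5)=-56

((1, 0, 0, 0, 0, 0, 0); (0, 1, 3, 0, 0, 0, 0); (0, 0, 0, 0, 0, 0, 4); (0, 0, 0, 1, 1, 1, 0); (0, 0, 0, 0, 1, 0, 0))


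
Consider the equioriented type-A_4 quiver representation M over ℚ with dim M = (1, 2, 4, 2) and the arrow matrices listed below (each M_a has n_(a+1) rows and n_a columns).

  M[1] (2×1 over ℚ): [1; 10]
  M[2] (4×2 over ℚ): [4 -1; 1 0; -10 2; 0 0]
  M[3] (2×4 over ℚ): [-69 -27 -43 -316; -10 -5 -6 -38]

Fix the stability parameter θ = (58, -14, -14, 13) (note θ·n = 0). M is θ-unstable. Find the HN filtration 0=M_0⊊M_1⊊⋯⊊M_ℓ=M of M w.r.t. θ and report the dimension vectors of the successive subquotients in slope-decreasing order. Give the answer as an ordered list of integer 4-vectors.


Barcode: M ≅ I[1,4], I[2,4], I[3,3]^2. HN layers by μ_θ (3 steps, strictly decreasing):
  μ^(1)=13; μ^(2)=10; μ^(3)=-14

((0, 0, 0, 2); (1, 1, 1, 0); (0, 1, 3, 0))


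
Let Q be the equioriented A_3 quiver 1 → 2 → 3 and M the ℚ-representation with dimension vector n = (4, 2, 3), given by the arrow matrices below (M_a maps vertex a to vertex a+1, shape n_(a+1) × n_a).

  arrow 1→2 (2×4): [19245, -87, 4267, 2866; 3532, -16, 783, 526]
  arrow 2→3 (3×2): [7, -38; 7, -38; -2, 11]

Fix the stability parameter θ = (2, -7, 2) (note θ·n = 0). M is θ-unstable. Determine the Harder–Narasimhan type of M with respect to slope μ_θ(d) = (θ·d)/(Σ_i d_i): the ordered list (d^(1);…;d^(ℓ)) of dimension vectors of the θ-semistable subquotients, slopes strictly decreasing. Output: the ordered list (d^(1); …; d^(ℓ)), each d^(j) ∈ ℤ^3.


Interval decomposition of M: I[1,1]^2, I[1,3]^2, I[3,3].
HN type (ℓ=2): μ^(1)=2; μ^(2)=-5/2

((2, 0, 3); (2, 2, 0))


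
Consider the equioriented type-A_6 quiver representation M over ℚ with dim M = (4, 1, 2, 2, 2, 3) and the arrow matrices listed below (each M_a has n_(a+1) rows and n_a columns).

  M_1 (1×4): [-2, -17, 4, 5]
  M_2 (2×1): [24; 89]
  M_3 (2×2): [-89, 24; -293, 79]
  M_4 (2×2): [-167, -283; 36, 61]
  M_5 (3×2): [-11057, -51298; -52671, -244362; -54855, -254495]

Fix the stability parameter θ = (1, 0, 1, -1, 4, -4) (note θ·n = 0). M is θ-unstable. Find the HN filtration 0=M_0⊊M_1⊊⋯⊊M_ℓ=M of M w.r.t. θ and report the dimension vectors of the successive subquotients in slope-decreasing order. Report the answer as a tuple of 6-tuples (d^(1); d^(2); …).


Via rank(M_{q-1}∘⋯∘M_p): M ≅ I[1,1]^3, I[1,6], I[3,6], I[6,6].
μ_θ-semistable layers: μ^(1)=1; μ^(2)=1/6; μ^(3)=0; μ^(4)=-4

((3, 0, 0, 0, 0, 0); (1, 1, 1, 1, 1, 1); (0, 0, 1, 1, 1, 1); (0, 0, 0, 0, 0, 1))


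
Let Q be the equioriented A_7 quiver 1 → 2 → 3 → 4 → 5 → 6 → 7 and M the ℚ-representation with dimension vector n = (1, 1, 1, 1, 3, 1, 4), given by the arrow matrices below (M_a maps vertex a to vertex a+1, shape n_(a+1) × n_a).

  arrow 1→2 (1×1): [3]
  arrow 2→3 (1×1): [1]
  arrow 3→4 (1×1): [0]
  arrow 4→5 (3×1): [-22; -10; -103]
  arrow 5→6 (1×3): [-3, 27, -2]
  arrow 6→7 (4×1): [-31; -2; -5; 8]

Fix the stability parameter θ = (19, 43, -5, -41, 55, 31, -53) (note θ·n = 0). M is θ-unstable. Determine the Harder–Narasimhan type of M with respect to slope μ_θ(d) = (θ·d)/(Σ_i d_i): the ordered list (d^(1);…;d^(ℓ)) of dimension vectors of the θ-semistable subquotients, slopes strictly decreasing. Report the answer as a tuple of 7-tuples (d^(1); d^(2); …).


Interval decomposition of M: I[1,3], I[4,7], I[5,5]^2, I[7,7]^3.
HN type (ℓ=5): μ^(1)=55; μ^(2)=19; μ^(3)=11; μ^(4)=-41; μ^(5)=-53

((0, 0, 0, 0, 2, 0, 0); (1, 1, 1, 0, 0, 0, 0); (0, 0, 0, 0, 1, 1, 1); (0, 0, 0, 1, 0, 0, 0); (0, 0, 0, 0, 0, 0, 3))


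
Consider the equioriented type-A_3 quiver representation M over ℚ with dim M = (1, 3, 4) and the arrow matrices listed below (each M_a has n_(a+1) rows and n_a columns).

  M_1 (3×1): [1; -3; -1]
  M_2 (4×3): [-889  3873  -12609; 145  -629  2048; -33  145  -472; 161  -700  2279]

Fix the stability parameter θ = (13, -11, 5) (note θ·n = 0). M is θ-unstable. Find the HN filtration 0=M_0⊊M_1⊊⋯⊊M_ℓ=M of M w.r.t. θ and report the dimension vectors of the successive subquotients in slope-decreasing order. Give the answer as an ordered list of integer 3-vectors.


Barcode: M ≅ I[1,3], I[2,3]^2, I[3,3]. HN layers by μ_θ (3 steps, strictly decreasing):
  μ^(1)=5; μ^(2)=1; μ^(3)=-11

((0, 0, 4); (1, 1, 0); (0, 2, 0))


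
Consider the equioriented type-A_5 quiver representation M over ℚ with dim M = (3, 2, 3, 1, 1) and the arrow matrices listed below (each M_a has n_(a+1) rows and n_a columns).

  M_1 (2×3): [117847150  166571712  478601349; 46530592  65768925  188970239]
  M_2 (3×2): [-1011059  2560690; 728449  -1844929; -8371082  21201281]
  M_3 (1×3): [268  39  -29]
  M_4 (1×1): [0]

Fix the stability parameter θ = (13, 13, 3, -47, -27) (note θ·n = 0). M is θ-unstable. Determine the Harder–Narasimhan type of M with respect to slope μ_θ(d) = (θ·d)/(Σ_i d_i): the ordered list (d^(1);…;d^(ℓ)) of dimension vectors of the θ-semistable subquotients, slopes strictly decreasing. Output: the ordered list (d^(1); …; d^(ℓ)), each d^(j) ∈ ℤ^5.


Via rank(M_{q-1}∘⋯∘M_p): M ≅ I[1,1], I[1,3], I[1,4], I[3,3], I[5,5].
μ_θ-semistable layers: μ^(1)=13; μ^(2)=29/3; μ^(3)=3; μ^(4)=-9/2; μ^(5)=-27

((1, 0, 0, 0, 0); (1, 1, 1, 0, 0); (0, 0, 1, 0, 0); (1, 1, 1, 1, 0); (0, 0, 0, 0, 1))


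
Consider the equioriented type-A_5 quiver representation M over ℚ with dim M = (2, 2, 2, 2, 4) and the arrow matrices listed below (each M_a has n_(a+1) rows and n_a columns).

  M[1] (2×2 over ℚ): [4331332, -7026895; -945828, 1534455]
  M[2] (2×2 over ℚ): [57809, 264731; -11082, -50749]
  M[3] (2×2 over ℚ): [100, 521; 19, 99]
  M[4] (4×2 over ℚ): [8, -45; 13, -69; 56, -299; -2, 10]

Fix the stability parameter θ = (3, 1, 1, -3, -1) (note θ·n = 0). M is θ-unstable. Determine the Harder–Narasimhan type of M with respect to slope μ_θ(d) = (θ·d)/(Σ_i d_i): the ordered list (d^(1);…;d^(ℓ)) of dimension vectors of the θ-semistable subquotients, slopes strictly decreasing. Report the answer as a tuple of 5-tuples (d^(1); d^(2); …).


Interval decomposition of M: I[1,1], I[1,5], I[2,5], I[5,5]^2.
HN type (ℓ=4): μ^(1)=3; μ^(2)=1/5; μ^(3)=-1/2; μ^(4)=-1

((1, 0, 0, 0, 0); (1, 1, 1, 1, 1); (0, 1, 1, 1, 1); (0, 0, 0, 0, 2))


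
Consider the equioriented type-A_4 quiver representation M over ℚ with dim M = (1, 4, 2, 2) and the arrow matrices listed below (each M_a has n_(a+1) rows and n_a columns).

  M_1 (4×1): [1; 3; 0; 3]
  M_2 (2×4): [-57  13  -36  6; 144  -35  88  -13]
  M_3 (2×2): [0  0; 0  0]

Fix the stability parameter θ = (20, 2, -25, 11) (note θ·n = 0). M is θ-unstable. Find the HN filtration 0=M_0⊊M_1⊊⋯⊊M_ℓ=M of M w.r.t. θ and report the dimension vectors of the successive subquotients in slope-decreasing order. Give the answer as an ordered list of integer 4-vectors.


Interval decomposition of M: I[1,2], I[2,2], I[2,3]^2, I[4,4]^2.
HN type (ℓ=3): μ^(1)=11; μ^(2)=2; μ^(3)=-23/2

((1, 1, 0, 2); (0, 1, 0, 0); (0, 2, 2, 0))


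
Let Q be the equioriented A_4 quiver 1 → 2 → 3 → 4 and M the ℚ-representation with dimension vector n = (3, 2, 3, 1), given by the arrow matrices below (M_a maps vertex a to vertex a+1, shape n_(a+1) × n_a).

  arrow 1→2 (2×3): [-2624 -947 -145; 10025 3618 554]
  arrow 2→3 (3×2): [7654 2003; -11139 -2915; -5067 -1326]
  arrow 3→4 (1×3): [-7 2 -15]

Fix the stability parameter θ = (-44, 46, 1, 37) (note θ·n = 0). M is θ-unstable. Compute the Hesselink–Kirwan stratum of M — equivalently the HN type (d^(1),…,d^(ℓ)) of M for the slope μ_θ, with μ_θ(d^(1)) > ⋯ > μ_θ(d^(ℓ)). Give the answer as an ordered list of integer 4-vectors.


Interval decomposition of M: I[1,1], I[1,3], I[1,4], I[3,3].
HN type (ℓ=4): μ^(1)=37; μ^(2)=47/2; μ^(3)=1; μ^(4)=-44

((0, 0, 0, 1); (0, 2, 2, 0); (0, 0, 1, 0); (3, 0, 0, 0))
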